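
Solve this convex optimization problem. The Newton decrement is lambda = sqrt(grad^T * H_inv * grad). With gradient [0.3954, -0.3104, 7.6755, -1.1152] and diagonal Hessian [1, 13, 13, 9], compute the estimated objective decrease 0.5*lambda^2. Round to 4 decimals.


Step 1: H is diagonal, so H^(-1) * g = [0.3954, -0.0239, 0.5904, -0.1239].
Step 2: g^T H^(-1) g = sum_i g_i^2 / H_ii
  = (0.3954)^2/1 + (-0.3104)^2/13 + (7.6755)^2/13 + (-1.1152)^2/9
  = 0.1563 + 0.0074 + 4.5318 + 0.1382 = 4.8337
Step 3: Objective decrease = 0.5 * g^T H^(-1) g = 2.4169


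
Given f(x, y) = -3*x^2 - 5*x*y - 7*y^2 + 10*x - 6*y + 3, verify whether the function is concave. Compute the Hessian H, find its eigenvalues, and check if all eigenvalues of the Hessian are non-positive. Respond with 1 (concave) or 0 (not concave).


The Hessian of f(x,y) = -3*x^2 - 5*x*y - 7*y^2 + 10*x - 6*y + 3 is:
H = [[-6, -5], [-5, -14]]
Trace = -6 - 14 = -20
Determinant = -6*-14 - (-5)^2 = 59
Discriminant = (-20)^2 - 4*59 = 164.0
Eigenvalues: lambda_1 = -16.4031, lambda_2 = -3.5969
The function is concave.

1


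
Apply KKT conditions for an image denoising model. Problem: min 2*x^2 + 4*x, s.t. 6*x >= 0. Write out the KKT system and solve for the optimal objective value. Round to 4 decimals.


Step 1: Try lambda = 0 (constraint inactive).
x_unc = -4/(2*2) = -1.0
Check: 6*-1.0 = -6.0 < 0 -- violated!
Step 2: Constraint must be active: 6*x = 0
x* = 0/6 = 0.0
lambda = (2*2*0.0 + 4)/6 = 0.6667
Step 3: Compute optimal value.
f(x*) = 2*0.0^2 + 4*0.0 = 0.0


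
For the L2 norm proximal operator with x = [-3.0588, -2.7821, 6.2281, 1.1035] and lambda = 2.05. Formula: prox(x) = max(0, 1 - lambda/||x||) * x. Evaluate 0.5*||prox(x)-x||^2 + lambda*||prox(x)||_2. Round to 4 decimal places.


Step 1: Compute ||x||.
||x|| = 7.5567
Step 2: Compute scaling factor.
scale = max(0, 1 - 2.05/7.5567) = 0.7287
Step 3: prox(x) = [-2.229, -2.0274, 4.5385, 0.8041]
||prox(x)|| = 5.5067
Step 4: Proximal objective.
0.5*||prox-x||^2 = 2.1013
lambda*||prox|| = 11.2887
Total = 13.3899


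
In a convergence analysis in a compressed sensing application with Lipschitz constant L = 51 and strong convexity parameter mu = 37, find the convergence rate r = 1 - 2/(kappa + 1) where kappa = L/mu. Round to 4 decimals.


Step 1: Compute the condition number.
kappa = L/mu = 51/37 = 1.3784
Step 2: Compute the convergence rate.
r = 1 - 2/(kappa + 1) = 1 - 2*mu/(L + mu) = (L - mu)/(L + mu) = 14/88 = 0.1591


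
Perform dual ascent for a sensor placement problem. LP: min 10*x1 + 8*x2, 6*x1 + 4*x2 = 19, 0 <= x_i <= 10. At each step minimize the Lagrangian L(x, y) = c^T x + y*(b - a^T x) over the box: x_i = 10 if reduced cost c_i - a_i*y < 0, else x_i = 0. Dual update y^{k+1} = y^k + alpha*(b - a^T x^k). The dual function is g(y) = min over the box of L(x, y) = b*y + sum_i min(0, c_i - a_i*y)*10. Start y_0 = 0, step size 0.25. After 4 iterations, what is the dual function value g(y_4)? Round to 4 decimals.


Dual ascent for LP: min 10*x1 + 8*x2, 6*x1 + 4*x2 = 19, 0 <= x_i <= 10
Step 1: y^k = 0.0, reduced costs: (10.0, 8.0)
  x^k = (0.0, 0.0), subgradient = b - a^T x = 19.0
  y^{k+1} = 0.0 + 0.25*19.0 = 4.75
Step 2: y^k = 4.75, reduced costs: (-18.5, -11.0)
  x^k = (10.0, 10.0), subgradient = b - a^T x = -81.0
  y^{k+1} = 4.75 + 0.25*-81.0 = -15.5
Step 3: y^k = -15.5, reduced costs: (103.0, 70.0)
  x^k = (0.0, 0.0), subgradient = b - a^T x = 19.0
  y^{k+1} = -15.5 + 0.25*19.0 = -10.75
Step 4: y^k = -10.75, reduced costs: (74.5, 51.0)
  x^k = (0.0, 0.0), subgradient = b - a^T x = 19.0
  y^{k+1} = -10.75 + 0.25*19.0 = -6.0
Dual objective at y_4 = -6.0: reduced costs (46.0, 32.0), box minimizer x = (0.0, 0.0)
g(y_4) = b*y + (c1 - a1*y)*x1 + (c2 - a2*y)*x2 = 19*(-6.0) + 46.0*0.0 + 32.0*0.0 = -114.0 + 0.0 + 0.0 = -114.0


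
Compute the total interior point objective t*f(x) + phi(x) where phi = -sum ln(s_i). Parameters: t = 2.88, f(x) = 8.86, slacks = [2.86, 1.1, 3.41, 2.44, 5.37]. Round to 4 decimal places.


Step 1: Compute log-barrier.
ln values: [1.0508, 0.0953, 1.2267, 0.892, 1.6808]
phi = -(1.0508 + 0.0953 + 1.2267 + 0.892 + 1.6808) = -4.9457
Step 2: Compute augmented objective.
t*f(x) = 2.88*8.86 = 25.5168
Total = 25.5168 - 4.9457 = 20.5711


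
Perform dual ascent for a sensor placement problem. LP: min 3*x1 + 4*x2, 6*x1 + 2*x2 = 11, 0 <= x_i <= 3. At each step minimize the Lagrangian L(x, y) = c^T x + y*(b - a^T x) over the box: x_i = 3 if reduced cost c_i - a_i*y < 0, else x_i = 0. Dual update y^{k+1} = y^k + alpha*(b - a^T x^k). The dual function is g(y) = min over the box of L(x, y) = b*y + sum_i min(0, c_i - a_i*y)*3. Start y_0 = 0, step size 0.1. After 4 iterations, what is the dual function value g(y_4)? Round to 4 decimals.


Dual ascent for LP: min 3*x1 + 4*x2, 6*x1 + 2*x2 = 11, 0 <= x_i <= 3
Step 1: y^k = 0.0, reduced costs: (3.0, 4.0)
  x^k = (0.0, 0.0), subgradient = b - a^T x = 11.0
  y^{k+1} = 0.0 + 0.1*11.0 = 1.1
Step 2: y^k = 1.1, reduced costs: (-3.6, 1.8)
  x^k = (3.0, 0.0), subgradient = b - a^T x = -7.0
  y^{k+1} = 1.1 + 0.1*-7.0 = 0.4
Step 3: y^k = 0.4, reduced costs: (0.6, 3.2)
  x^k = (0.0, 0.0), subgradient = b - a^T x = 11.0
  y^{k+1} = 0.4 + 0.1*11.0 = 1.5
Step 4: y^k = 1.5, reduced costs: (-6.0, 1.0)
  x^k = (3.0, 0.0), subgradient = b - a^T x = -7.0
  y^{k+1} = 1.5 + 0.1*-7.0 = 0.8
Dual objective at y_4 = 0.8: reduced costs (-1.8, 2.4), box minimizer x = (3.0, 0.0)
g(y_4) = b*y + (c1 - a1*y)*x1 + (c2 - a2*y)*x2 = 11*0.8 + (-1.8)*3.0 + 2.4*0.0 = 8.8 - 5.4 + 0.0 = 3.4


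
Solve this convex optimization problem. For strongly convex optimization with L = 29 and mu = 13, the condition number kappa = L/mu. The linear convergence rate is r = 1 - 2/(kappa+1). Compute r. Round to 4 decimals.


Step 1: Compute the condition number.
kappa = L/mu = 29/13 = 2.2308
Step 2: Compute the convergence rate.
r = 1 - 2/(kappa + 1) = 1 - 2*mu/(L + mu) = (L - mu)/(L + mu) = 16/42 = 0.381


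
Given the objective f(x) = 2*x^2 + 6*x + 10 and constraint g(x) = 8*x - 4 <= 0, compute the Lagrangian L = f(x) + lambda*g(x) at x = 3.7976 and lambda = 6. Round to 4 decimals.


Step 1: Evaluate f(x).
f(3.7976) = 2*3.7976^2 + 6*3.7976 + 10 = 61.6291
Step 2: Evaluate g(x).
g(3.7976) = 8*3.7976 - 4 = 26.3808
Step 3: Compute Lagrangian.
L = 61.6291 + 6*26.3808 = 219.9139


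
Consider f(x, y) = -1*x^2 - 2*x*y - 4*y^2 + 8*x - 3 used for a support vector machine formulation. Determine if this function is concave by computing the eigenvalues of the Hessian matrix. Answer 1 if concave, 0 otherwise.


The Hessian of f(x,y) = -1*x^2 - 2*x*y - 4*y^2 + 8*x - 3 is:
H = [[-2, -2], [-2, -8]]
Trace = -2 - 8 = -10
Determinant = -2*-8 - (-2)^2 = 12
Discriminant = (-10)^2 - 4*12 = 52.0
Eigenvalues: lambda_1 = -8.6056, lambda_2 = -1.3944
The function is concave.

1


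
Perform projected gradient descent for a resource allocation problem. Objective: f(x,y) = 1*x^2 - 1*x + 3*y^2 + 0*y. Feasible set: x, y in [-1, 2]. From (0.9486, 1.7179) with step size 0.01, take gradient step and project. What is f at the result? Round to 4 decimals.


Step 1: Compute gradient at (0.9486, 1.7179).
grad_x = 2*1*0.9486 - 1 = 0.8972
grad_y = 2*3*1.7179 + 0 = 10.3074
Step 2: Gradient step.
x_raw = 0.9486 - 0.01*0.8972 = 0.9396
y_raw = 1.7179 - 0.01*10.3074 = 1.6148
Step 3: Project onto [-1, 2].
x_proj = clip(0.9396) = 0.9396
y_proj = clip(1.6148) = 1.6148
Step 4: Evaluate f.
f(0.9396, 1.6148) = 7.7663


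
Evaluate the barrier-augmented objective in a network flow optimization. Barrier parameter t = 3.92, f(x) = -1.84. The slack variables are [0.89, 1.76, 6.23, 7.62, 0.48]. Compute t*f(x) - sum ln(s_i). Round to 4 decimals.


Step 1: Compute log-barrier.
ln values: [-0.1165, 0.5653, 1.8294, 2.0308, -0.734]
phi = -(-0.1165 + 0.5653 + 1.8294 + 2.0308 - 0.734) = -3.575
Step 2: Compute augmented objective.
t*f(x) = 3.92*-1.84 = -7.2128
Total = -7.2128 - 3.575 = -10.7878


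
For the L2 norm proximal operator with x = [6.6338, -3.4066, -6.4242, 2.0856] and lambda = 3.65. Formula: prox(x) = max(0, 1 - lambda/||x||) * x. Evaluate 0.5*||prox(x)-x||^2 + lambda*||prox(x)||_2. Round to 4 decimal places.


Step 1: Compute ||x||.
||x|| = 10.0614
Step 2: Compute scaling factor.
scale = max(0, 1 - 3.65/10.0614) = 0.6372
Step 3: prox(x) = [4.2272, -2.1708, -4.0937, 1.329]
||prox(x)|| = 6.4114
Step 4: Proximal objective.
0.5*||prox-x||^2 = 6.6613
lambda*||prox|| = 23.4016
Total = 30.063


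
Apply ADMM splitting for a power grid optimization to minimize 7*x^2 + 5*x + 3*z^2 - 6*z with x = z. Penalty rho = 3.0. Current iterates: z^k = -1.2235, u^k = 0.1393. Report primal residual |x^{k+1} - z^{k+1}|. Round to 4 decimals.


ADMM iteration with rho = 3.0, z^k = -1.2235, u^k = 0.1393
Step 1: x-update.
Minimize 7*x^2 + 5*x + (3.0/2)*(x + 1.2235 + 0.1393)^2
FOC: (2*7 + 3.0)*x = -5 + 3.0*(-1.2235 - 0.1393)
x^{k+1} = -0.5346
Step 2: z-update.
Minimize 3*z^2 - 6*z + (3.0/2)*(-0.5346 - z + 0.1393)^2
FOC: (2*3 + 3.0)*z = 6 + 3.0*(-0.5346 + 0.1393)
z^{k+1} = 0.5349
Step 3: u-update.
u^{k+1} = 0.1393 - 0.5346 - 0.5349 = -0.9302
Step 4: Primal residual = |-0.5346 - 0.5349| = 1.0695


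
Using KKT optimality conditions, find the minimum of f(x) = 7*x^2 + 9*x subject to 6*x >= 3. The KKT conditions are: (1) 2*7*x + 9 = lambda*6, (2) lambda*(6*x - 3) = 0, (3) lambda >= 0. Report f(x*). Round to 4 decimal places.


Step 1: Try lambda = 0 (constraint inactive).
x_unc = -9/(2*7) = -0.6429
Check: 6*-0.6429 = -3.8574 < 3 -- violated!
Step 2: Constraint must be active: 6*x = 3
x* = 3/6 = 0.5
lambda = (2*7*0.5 + 9)/6 = 2.6667
Step 3: Compute optimal value.
f(x*) = 7*0.5^2 + 9*0.5 = 6.25


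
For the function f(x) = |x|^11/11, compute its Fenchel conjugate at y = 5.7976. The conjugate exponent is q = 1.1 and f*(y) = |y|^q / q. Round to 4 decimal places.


The conjugate exponent q satisfies 1/p + 1/q = 1.
p = 11, so q = 11/(11 - 1) = 1.1
|y|^q = 5.7976^1.1 = 6.9115
f*(5.7976) = 6.9115 / 1.1 = 6.2832


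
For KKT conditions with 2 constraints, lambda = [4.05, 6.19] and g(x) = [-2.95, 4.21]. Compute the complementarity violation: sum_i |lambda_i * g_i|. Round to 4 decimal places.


KKT complementary slackness check:
lambda_1 * g_1 = 4.05 * -2.95 = -11.9475
lambda_2 * g_2 = 6.19 * 4.21 = 26.0599
Total violation = 11.9475 + 26.0599 = 38.0074


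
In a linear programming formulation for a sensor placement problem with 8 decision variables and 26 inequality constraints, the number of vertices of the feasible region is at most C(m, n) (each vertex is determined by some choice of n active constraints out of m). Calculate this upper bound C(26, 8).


Each vertex corresponds to some choice of n active constraints out of m, so the number of vertices is at most C(m, n) = m! / (n!(m-n)!).
m = 26, n = 8
Numerator: 26 * 25 * 24 * 23 * 22 * 21 * 20 * 19
Denominator: 8! = 40320
C(26, 8) = 1562275


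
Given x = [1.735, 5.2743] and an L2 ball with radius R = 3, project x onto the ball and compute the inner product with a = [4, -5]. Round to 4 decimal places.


Step 1: Compute ||x|| (intermediates to 6 decimals).
||x|| = sqrt(1.735^2 + 5.2743^2) = 5.552339
Step 2: Project.
Since ||x|| > R, scale = R/||x|| = 3/5.552339 = 0.540313, proj(x) = scale * x
proj(x) = [0.937443, 2.849773]
Step 3: Dot product.
a^T * proj(x) = 4*0.937443 - 5*2.849773 = -10.4991


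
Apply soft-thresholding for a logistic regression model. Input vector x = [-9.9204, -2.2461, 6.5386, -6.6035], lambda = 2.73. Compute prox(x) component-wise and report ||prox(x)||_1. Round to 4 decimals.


Soft-thresholding with lambda = 2.73:
prox(-9.9204) = sign(-9.9204)*max(|-9.9204| - 2.73, 0) = -7.1904
prox(-2.2461) = sign(-2.2461)*max(|-2.2461| - 2.73, 0) = 0.0
prox(6.5386) = sign(6.5386)*max(|6.5386| - 2.73, 0) = 3.8086
prox(-6.6035) = sign(-6.6035)*max(|-6.6035| - 2.73, 0) = -3.8735
prox(x) = [-7.1904, 0.0, 3.8086, -3.8735]
||prox(x)||_1 = 7.1904 + 0.0 + 3.8086 + 3.8735 = 14.8725


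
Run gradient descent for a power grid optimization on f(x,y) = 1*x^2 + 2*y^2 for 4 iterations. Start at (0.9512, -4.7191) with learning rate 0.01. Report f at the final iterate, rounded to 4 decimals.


Gradient descent on f(x,y) = 1*x^2 + 2*y^2.
Starting point: (0.9512, -4.7191), alpha = 0.01
Step 1: grad_x = 2*1*0.9512 = 1.9024, grad_y = 2*2*-4.7191 = -18.8764
  x_1 = 0.9512 - 0.01*1.9024 = 0.9322
  y_1 = -4.7191 - 0.01*-18.8764 = -4.5303
Step 2: grad_x = 2*1*0.9322 = 1.8644, grad_y = 2*2*-4.5303 = -18.1213
  x_2 = 0.9322 - 0.01*1.8644 = 0.9135
  y_2 = -4.5303 - 0.01*-18.1213 = -4.3491
Step 3: grad_x = 2*1*0.9135 = 1.8271, grad_y = 2*2*-4.3491 = -17.3965
  x_3 = 0.9135 - 0.01*1.8271 = 0.8953
  y_3 = -4.3491 - 0.01*-17.3965 = -4.1752
Step 4: grad_x = 2*1*0.8953 = 1.7905, grad_y = 2*2*-4.1752 = -16.7006
  x_4 = 0.8953 - 0.01*1.7905 = 0.8774
  y_4 = -4.1752 - 0.01*-16.7006 = -4.0082
f(0.8774, -4.0082) = 1*0.8774^2 + 2*(-4.0082)^2 = 32.9003


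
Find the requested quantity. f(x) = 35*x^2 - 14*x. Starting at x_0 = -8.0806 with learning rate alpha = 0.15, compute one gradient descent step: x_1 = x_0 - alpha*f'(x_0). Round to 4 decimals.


We compute the gradient at x_0 and apply the update.
f'(x) = 70*x - 14
f'(-8.0806) = 70*-8.0806 - 14 = -579.642
x_1 = -8.0806 - 0.15*-579.642 = 78.8657


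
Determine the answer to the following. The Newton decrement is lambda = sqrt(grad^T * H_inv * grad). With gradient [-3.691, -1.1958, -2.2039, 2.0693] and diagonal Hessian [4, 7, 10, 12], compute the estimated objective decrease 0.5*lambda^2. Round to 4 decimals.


Step 1: H is diagonal, so H^(-1) * g = [-0.9228, -0.1708, -0.2204, 0.1724].
Step 2: g^T H^(-1) g = sum_i g_i^2 / H_ii
  = (-3.691)^2/4 + (-1.1958)^2/7 + (-2.2039)^2/10 + (2.0693)^2/12
  = 3.4059 + 0.2043 + 0.4857 + 0.3568 = 4.4527
Step 3: Objective decrease = 0.5 * g^T H^(-1) g = 2.2263


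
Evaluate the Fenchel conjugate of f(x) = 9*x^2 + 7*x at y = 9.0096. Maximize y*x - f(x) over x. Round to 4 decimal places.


f*(y) = sup_x {y*x - a*x^2 - b*x} = sup_x {(y-b)*x - a*x^2}
FOC: (y - b) - 2a*x = 0 => x* = (y - b)/(2a)
x* = (9.0096 - 7)/(2*9) = 0.1116
f*(9.0096) = (y-b)^2/(4a) = (9.0096 - 7)^2/(4*9)
= 4.0385/36 = 0.1122


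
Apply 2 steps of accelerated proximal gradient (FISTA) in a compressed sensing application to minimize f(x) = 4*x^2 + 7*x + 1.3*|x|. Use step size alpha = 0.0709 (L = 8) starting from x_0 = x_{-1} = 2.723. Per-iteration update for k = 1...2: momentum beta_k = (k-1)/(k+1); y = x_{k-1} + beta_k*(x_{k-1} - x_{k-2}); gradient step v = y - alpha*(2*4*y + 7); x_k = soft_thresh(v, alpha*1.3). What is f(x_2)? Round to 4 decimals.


FISTA on f(x) = 4*x^2 + 7*x + 1.3*|x|
L = 8, alpha = 0.0709
Iteration 1: beta = 0.0, y = 2.723 + 0.0*(2.723 - 2.723) = 2.723
  grad(y) = 28.784, v = y - alpha*grad = 0.6822
  prox(v) = soft_thresh(0.6822, 0.0922) = 0.59
Iteration 2: beta = 0.3333, y = 0.59 + 0.3333*(0.59 - 2.723) = -0.1209
  grad(y) = 6.0325, v = y - alpha*grad = -0.5486
  prox(v) = soft_thresh(-0.5486, 0.0922) = -0.4565
f(x_2) = 4*(-0.4565)^2 + 7*(-0.4565) + 1.3*|-0.4565| = -1.7684


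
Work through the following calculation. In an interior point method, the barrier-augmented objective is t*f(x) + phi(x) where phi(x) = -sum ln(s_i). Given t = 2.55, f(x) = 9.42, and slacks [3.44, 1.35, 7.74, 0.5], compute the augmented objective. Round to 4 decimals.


Step 1: Compute log-barrier.
ln values: [1.2355, 0.3001, 2.0464, -0.6931]
phi = -(1.2355 + 0.3001 + 2.0464 - 0.6931) = -2.8888
Step 2: Compute augmented objective.
t*f(x) = 2.55*9.42 = 24.021
Total = 24.021 - 2.8888 = 21.1322


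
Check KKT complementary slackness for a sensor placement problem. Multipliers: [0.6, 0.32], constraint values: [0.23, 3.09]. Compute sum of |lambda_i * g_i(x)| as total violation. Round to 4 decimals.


KKT complementary slackness check:
lambda_1 * g_1 = 0.6 * 0.23 = 0.138
lambda_2 * g_2 = 0.32 * 3.09 = 0.9888
Total violation = 0.138 + 0.9888 = 1.1268


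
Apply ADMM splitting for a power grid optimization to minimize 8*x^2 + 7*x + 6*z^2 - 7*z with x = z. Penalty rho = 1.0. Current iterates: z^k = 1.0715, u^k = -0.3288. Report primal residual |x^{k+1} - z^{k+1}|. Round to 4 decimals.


ADMM iteration with rho = 1.0, z^k = 1.0715, u^k = -0.3288
Step 1: x-update.
Minimize 8*x^2 + 7*x + (1.0/2)*(x - 1.0715 - 0.3288)^2
FOC: (2*8 + 1.0)*x = -7 + 1.0*(1.0715 + 0.3288)
x^{k+1} = -0.3294
Step 2: z-update.
Minimize 6*z^2 - 7*z + (1.0/2)*(-0.3294 - z - 0.3288)^2
FOC: (2*6 + 1.0)*z = 7 + 1.0*(-0.3294 - 0.3288)
z^{k+1} = 0.4878
Step 3: u-update.
u^{k+1} = -0.3288 - 0.3294 - 0.4878 = -1.146
Step 4: Primal residual = |-0.3294 - 0.4878| = 0.8172


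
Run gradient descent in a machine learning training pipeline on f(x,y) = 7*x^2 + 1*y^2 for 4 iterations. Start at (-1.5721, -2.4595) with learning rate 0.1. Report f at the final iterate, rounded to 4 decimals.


Gradient descent on f(x,y) = 7*x^2 + 1*y^2.
Starting point: (-1.5721, -2.4595), alpha = 0.1
Step 1: grad_x = 2*7*-1.5721 = -22.0094, grad_y = 2*1*-2.4595 = -4.919
  x_1 = -1.5721 - 0.1*-22.0094 = 0.6288
  y_1 = -2.4595 - 0.1*-4.919 = -1.9676
Step 2: grad_x = 2*7*0.6288 = 8.8038, grad_y = 2*1*-1.9676 = -3.9352
  x_2 = 0.6288 - 0.1*8.8038 = -0.2515
  y_2 = -1.9676 - 0.1*-3.9352 = -1.5741
Step 3: grad_x = 2*7*-0.2515 = -3.5215, grad_y = 2*1*-1.5741 = -3.1482
  x_3 = -0.2515 - 0.1*-3.5215 = 0.1006
  y_3 = -1.5741 - 0.1*-3.1482 = -1.2593
Step 4: grad_x = 2*7*0.1006 = 1.4086, grad_y = 2*1*-1.2593 = -2.5185
  x_4 = 0.1006 - 0.1*1.4086 = -0.0402
  y_4 = -1.2593 - 0.1*-2.5185 = -1.0074
f(-0.0402, -1.0074) = 7*(-0.0402)^2 + 1*(-1.0074)^2 = 1.0262


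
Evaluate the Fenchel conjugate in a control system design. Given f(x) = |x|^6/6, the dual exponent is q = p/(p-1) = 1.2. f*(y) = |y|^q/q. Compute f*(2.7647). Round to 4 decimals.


The conjugate exponent q satisfies 1/p + 1/q = 1.
p = 6, so q = 6/(6 - 1) = 1.2
|y|^q = 2.7647^1.2 = 3.3883
f*(2.7647) = 3.3883 / 1.2 = 2.8236


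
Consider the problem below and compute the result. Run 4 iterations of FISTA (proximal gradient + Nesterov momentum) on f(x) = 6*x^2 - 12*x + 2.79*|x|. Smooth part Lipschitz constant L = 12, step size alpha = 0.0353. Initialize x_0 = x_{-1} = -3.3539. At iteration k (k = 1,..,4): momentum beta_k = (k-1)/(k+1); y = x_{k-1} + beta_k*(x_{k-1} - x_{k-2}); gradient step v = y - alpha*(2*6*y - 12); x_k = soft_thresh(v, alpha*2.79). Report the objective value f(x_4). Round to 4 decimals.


FISTA on f(x) = 6*x^2 - 12*x + 2.79*|x|
L = 12, alpha = 0.0353
Iteration 1: beta = 0.0, y = -3.3539 + 0.0*(-3.3539 + 3.3539) = -3.3539
  grad(y) = -52.2468, v = y - alpha*grad = -1.5096
  prox(v) = soft_thresh(-1.5096, 0.0985) = -1.4111
Iteration 2: beta = 0.3333, y = -1.4111 + 0.3333*(-1.4111 + 3.3539) = -0.7635
  grad(y) = -21.162, v = y - alpha*grad = -0.0165
  prox(v) = soft_thresh(-0.0165, 0.0985) = 0.0
Iteration 3: beta = 0.5, y = 0.0 + 0.5*(0.0 + 1.4111) = 0.7056
  grad(y) = -3.5334, v = y - alpha*grad = 0.8303
  prox(v) = soft_thresh(0.8303, 0.0985) = 0.7318
Iteration 4: beta = 0.6, y = 0.7318 + 0.6*(0.7318 - 0.0) = 1.1709
  grad(y) = 2.0504, v = y - alpha*grad = 1.0985
  prox(v) = soft_thresh(1.0985, 0.0985) = 1.0
f(x_4) = 6*1.0^2 - 12*1.0 + 2.79*|1.0| = -3.21


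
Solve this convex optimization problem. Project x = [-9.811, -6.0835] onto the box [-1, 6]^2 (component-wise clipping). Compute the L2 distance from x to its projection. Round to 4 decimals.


Project each component onto [-1, 6].
clip(-9.811) = -1.0, clip(-6.0835) = -1.0
Projection = [-1.0, -1.0]
Squared diffs: [77.6337, 25.842]
Distance = sqrt(103.4757) = 10.1723


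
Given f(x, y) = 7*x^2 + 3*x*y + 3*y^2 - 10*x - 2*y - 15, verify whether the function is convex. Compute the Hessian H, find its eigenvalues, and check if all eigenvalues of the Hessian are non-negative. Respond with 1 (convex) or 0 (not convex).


The Hessian of f(x,y) = 7*x^2 + 3*x*y + 3*y^2 - 10*x - 2*y - 15 is:
H = [[14, 3], [3, 6]]
Trace = 14 + 6 = 20
Determinant = 14*6 - (3)^2 = 75
Discriminant = (20)^2 - 4*75 = 100.0
Eigenvalues: lambda_1 = 5.0, lambda_2 = 15.0
The function is convex.

1


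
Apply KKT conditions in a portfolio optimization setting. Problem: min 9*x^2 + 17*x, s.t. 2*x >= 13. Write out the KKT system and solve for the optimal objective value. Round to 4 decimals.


Step 1: Try lambda = 0 (constraint inactive).
x_unc = -17/(2*9) = -0.9444
Check: 2*-0.9444 = -1.8888 < 13 -- violated!
Step 2: Constraint must be active: 2*x = 13
x* = 13/2 = 6.5
lambda = (2*9*6.5 + 17)/2 = 67.0
Step 3: Compute optimal value.
f(x*) = 9*6.5^2 + 17*6.5 = 490.75


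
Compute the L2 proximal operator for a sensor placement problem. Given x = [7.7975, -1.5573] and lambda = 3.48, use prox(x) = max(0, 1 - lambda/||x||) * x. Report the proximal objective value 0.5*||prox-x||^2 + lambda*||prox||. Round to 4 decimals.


Step 1: Compute ||x||.
||x|| = 7.9515
Step 2: Compute scaling factor.
scale = max(0, 1 - 3.48/7.9515) = 0.5623
Step 3: prox(x) = [4.3849, -0.8757]
||prox(x)|| = 4.4715
Step 4: Proximal objective.
0.5*||prox-x||^2 = 6.0552
lambda*||prox|| = 15.5608
Total = 21.616


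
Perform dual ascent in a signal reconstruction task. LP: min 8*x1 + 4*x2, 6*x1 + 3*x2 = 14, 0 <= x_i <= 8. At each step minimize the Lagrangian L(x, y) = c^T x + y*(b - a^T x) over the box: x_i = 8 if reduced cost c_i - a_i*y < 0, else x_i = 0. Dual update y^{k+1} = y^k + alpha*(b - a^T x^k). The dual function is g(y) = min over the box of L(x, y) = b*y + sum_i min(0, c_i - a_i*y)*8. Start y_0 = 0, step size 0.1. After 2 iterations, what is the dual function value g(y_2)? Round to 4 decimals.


Dual ascent for LP: min 8*x1 + 4*x2, 6*x1 + 3*x2 = 14, 0 <= x_i <= 8
Step 1: y^k = 0.0, reduced costs: (8.0, 4.0)
  x^k = (0.0, 0.0), subgradient = b - a^T x = 14.0
  y^{k+1} = 0.0 + 0.1*14.0 = 1.4
Step 2: y^k = 1.4, reduced costs: (-0.4, -0.2)
  x^k = (8.0, 8.0), subgradient = b - a^T x = -58.0
  y^{k+1} = 1.4 + 0.1*-58.0 = -4.4
Dual objective at y_2 = -4.4: reduced costs (34.4, 17.2), box minimizer x = (0.0, 0.0)
g(y_2) = b*y + (c1 - a1*y)*x1 + (c2 - a2*y)*x2 = 14*(-4.4) + 34.4*0.0 + 17.2*0.0 = -61.6 + 0.0 + 0.0 = -61.6


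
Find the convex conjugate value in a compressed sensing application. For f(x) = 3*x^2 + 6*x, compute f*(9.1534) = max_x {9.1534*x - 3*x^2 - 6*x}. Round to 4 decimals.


f*(y) = sup_x {y*x - a*x^2 - b*x} = sup_x {(y-b)*x - a*x^2}
FOC: (y - b) - 2a*x = 0 => x* = (y - b)/(2a)
x* = (9.1534 - 6)/(2*3) = 0.5256
f*(9.1534) = (y-b)^2/(4a) = (9.1534 - 6)^2/(4*3)
= 9.9439/12 = 0.8287


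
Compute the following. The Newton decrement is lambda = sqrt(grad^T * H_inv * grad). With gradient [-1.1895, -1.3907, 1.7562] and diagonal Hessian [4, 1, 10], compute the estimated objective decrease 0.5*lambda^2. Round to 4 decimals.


Step 1: H is diagonal, so H^(-1) * g = [-0.2974, -1.3907, 0.1756].
Step 2: g^T H^(-1) g = sum_i g_i^2 / H_ii
  = (-1.1895)^2/4 + (-1.3907)^2/1 + (1.7562)^2/10
  = 0.3537 + 1.934 + 0.3084 = 2.5962
Step 3: Objective decrease = 0.5 * g^T H^(-1) g = 1.2981


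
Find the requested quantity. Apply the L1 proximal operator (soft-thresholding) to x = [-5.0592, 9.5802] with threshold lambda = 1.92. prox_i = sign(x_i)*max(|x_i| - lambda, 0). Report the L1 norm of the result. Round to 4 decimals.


Soft-thresholding with lambda = 1.92:
prox(-5.0592) = sign(-5.0592)*max(|-5.0592| - 1.92, 0) = -3.1392
prox(9.5802) = sign(9.5802)*max(|9.5802| - 1.92, 0) = 7.6602
prox(x) = [-3.1392, 7.6602]
||prox(x)||_1 = 3.1392 + 7.6602 = 10.7994


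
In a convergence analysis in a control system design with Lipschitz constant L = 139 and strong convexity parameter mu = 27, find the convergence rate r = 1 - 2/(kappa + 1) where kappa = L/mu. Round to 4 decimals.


Step 1: Compute the condition number.
kappa = L/mu = 139/27 = 5.1481
Step 2: Compute the convergence rate.
r = 1 - 2/(kappa + 1) = 1 - 2*mu/(L + mu) = (L - mu)/(L + mu) = 112/166 = 0.6747


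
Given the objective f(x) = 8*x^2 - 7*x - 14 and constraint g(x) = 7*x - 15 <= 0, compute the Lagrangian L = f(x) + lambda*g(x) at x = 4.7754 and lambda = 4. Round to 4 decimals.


Step 1: Evaluate f(x).
f(4.7754) = 8*4.7754^2 - 7*4.7754 - 14 = 135.0078
Step 2: Evaluate g(x).
g(4.7754) = 7*4.7754 - 15 = 18.4278
Step 3: Compute Lagrangian.
L = 135.0078 + 4*18.4278 = 208.719


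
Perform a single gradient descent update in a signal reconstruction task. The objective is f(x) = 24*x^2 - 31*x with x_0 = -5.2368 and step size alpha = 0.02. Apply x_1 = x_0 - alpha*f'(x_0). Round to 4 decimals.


We compute the gradient at x_0 and apply the update.
f'(x) = 48*x - 31
f'(-5.2368) = 48*-5.2368 - 31 = -282.3664
x_1 = -5.2368 - 0.02*-282.3664 = 0.4105


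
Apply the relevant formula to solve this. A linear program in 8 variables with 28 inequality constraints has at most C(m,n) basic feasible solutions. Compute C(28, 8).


Each vertex corresponds to some choice of n active constraints out of m, so the number of vertices is at most C(m, n) = m! / (n!(m-n)!).
m = 28, n = 8
Numerator: 28 * 27 * 26 * 25 * 24 * 23 * 22 * 21
Denominator: 8! = 40320
C(28, 8) = 3108105


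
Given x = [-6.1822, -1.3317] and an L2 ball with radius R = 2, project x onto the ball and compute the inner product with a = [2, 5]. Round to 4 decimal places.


Step 1: Compute ||x|| (intermediates to 6 decimals).
||x|| = sqrt((-6.1822)^2 + (-1.3317)^2) = 6.324004
Step 2: Project.
Since ||x|| > R, scale = R/||x|| = 2/6.324004 = 0.316255, proj(x) = scale * x
proj(x) = [-1.955152, -0.421157]
Step 3: Dot product.
a^T * proj(x) = 2*(-1.955152) + 5*(-0.421157) = -6.0161


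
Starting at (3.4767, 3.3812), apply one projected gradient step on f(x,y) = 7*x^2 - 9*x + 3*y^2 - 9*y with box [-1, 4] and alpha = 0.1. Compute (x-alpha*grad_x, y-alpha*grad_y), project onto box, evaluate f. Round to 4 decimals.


Step 1: Compute gradient at (3.4767, 3.3812).
grad_x = 2*7*3.4767 - 9 = 39.6738
grad_y = 2*3*3.3812 - 9 = 11.2872
Step 2: Gradient step.
x_raw = 3.4767 - 0.1*39.6738 = -0.4907
y_raw = 3.3812 - 0.1*11.2872 = 2.2525
Step 3: Project onto [-1, 4].
x_proj = clip(-0.4907) = -0.4907
y_proj = clip(2.2525) = 2.2525
Step 4: Evaluate f.
f(-0.4907, 2.2525) = 1.0502


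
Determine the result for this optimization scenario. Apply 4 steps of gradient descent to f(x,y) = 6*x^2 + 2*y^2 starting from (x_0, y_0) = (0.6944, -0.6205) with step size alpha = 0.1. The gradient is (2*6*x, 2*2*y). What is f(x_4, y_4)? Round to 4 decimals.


Gradient descent on f(x,y) = 6*x^2 + 2*y^2.
Starting point: (0.6944, -0.6205), alpha = 0.1
Step 1: grad_x = 2*6*0.6944 = 8.3328, grad_y = 2*2*-0.6205 = -2.482
  x_1 = 0.6944 - 0.1*8.3328 = -0.1389
  y_1 = -0.6205 - 0.1*-2.482 = -0.3723
Step 2: grad_x = 2*6*-0.1389 = -1.6666, grad_y = 2*2*-0.3723 = -1.4892
  x_2 = -0.1389 - 0.1*-1.6666 = 0.0278
  y_2 = -0.3723 - 0.1*-1.4892 = -0.2234
Step 3: grad_x = 2*6*0.0278 = 0.3333, grad_y = 2*2*-0.2234 = -0.8935
  x_3 = 0.0278 - 0.1*0.3333 = -0.0056
  y_3 = -0.2234 - 0.1*-0.8935 = -0.134
Step 4: grad_x = 2*6*-0.0056 = -0.0667, grad_y = 2*2*-0.134 = -0.5361
  x_4 = -0.0056 - 0.1*-0.0667 = 0.0011
  y_4 = -0.134 - 0.1*-0.5361 = -0.0804
f(0.0011, -0.0804) = 6*0.0011^2 + 2*(-0.0804)^2 = 0.0129


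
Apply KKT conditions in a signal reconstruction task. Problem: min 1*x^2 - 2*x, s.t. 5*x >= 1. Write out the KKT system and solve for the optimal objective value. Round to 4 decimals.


Step 1: Try lambda = 0 (constraint inactive).
Stationarity: 2*1*x - 2 = 0
x* = 2/(2*1) = 1.0
Check constraint: 5*1.0 = 5.0 >= 1 -- satisfied.
Step 2: Compute optimal value.
f(x*) = 1*1.0^2 - 2*1.0 = -1.0


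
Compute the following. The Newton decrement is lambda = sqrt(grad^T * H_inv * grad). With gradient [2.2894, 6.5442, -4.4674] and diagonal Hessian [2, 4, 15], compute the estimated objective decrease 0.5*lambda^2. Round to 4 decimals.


Step 1: H is diagonal, so H^(-1) * g = [1.1447, 1.6361, -0.2978].
Step 2: g^T H^(-1) g = sum_i g_i^2 / H_ii
  = (2.2894)^2/2 + (6.5442)^2/4 + (-4.4674)^2/15
  = 2.6207 + 10.7066 + 1.3305 = 14.6578
Step 3: Objective decrease = 0.5 * g^T H^(-1) g = 7.3289


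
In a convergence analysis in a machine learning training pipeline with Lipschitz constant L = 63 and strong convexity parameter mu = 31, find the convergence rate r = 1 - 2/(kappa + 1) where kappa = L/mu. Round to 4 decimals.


Step 1: Compute the condition number.
kappa = L/mu = 63/31 = 2.0323
Step 2: Compute the convergence rate.
r = 1 - 2/(kappa + 1) = 1 - 2*mu/(L + mu) = (L - mu)/(L + mu) = 32/94 = 0.3404


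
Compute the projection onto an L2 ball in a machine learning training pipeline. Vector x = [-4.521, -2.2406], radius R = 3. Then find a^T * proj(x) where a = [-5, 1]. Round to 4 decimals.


Step 1: Compute ||x|| (intermediates to 6 decimals).
||x|| = sqrt((-4.521)^2 + (-2.2406)^2) = 5.045764
Step 2: Project.
Since ||x|| > R, scale = R/||x|| = 3/5.045764 = 0.594558, proj(x) = scale * x
proj(x) = [-2.687997, -1.332167]
Step 3: Dot product.
a^T * proj(x) = -5*(-2.687997) + 1*(-1.332167) = 12.1078


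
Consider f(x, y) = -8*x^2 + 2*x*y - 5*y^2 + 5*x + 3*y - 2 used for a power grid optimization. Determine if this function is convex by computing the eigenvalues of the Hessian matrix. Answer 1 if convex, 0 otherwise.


The Hessian of f(x,y) = -8*x^2 + 2*x*y - 5*y^2 + 5*x + 3*y - 2 is:
H = [[-16, 2], [2, -10]]
Trace = -16 - 10 = -26
Determinant = -16*-10 - (2)^2 = 156
Discriminant = (-26)^2 - 4*156 = 52.0
Eigenvalues: lambda_1 = -16.6056, lambda_2 = -9.3944
The function is not convex.

0


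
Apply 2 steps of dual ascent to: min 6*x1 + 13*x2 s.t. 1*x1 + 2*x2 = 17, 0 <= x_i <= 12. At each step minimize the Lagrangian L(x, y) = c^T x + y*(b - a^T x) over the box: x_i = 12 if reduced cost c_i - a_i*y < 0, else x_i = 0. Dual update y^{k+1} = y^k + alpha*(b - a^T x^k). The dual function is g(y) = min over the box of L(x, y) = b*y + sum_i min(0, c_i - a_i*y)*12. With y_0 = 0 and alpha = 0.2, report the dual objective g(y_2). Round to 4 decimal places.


Dual ascent for LP: min 6*x1 + 13*x2, 1*x1 + 2*x2 = 17, 0 <= x_i <= 12
Step 1: y^k = 0.0, reduced costs: (6.0, 13.0)
  x^k = (0.0, 0.0), subgradient = b - a^T x = 17.0
  y^{k+1} = 0.0 + 0.2*17.0 = 3.4
Step 2: y^k = 3.4, reduced costs: (2.6, 6.2)
  x^k = (0.0, 0.0), subgradient = b - a^T x = 17.0
  y^{k+1} = 3.4 + 0.2*17.0 = 6.8
Dual objective at y_2 = 6.8: reduced costs (-0.8, -0.6), box minimizer x = (12.0, 12.0)
g(y_2) = b*y + (c1 - a1*y)*x1 + (c2 - a2*y)*x2 = 17*6.8 + (-0.8)*12.0 + (-0.6)*12.0 = 115.6 - 9.6 - 7.2 = 98.8


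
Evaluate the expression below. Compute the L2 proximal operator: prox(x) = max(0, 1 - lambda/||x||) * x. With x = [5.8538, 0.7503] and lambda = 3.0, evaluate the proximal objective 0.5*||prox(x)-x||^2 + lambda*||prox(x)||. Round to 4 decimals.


Step 1: Compute ||x||.
||x|| = 5.9017
Step 2: Compute scaling factor.
scale = max(0, 1 - 3.0/5.9017) = 0.4917
Step 3: prox(x) = [2.8781, 0.3689]
||prox(x)|| = 2.9017
Step 4: Proximal objective.
0.5*||prox-x||^2 = 4.5
lambda*||prox|| = 8.7051
Total = 13.2051


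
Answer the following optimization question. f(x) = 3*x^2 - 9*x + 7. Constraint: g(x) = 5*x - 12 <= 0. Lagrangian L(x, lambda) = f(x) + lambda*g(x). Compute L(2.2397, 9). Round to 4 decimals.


Step 1: Evaluate f(x).
f(2.2397) = 3*2.2397^2 - 9*2.2397 + 7 = 1.8915
Step 2: Evaluate g(x).
g(2.2397) = 5*2.2397 - 12 = -0.8015
Step 3: Compute Lagrangian.
L = 1.8915 + 9*-0.8015 = -5.322


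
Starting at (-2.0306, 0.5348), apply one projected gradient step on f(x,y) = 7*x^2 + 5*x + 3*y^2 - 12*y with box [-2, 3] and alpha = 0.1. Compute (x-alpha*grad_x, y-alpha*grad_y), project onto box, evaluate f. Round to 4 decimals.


Step 1: Compute gradient at (-2.0306, 0.5348).
grad_x = 2*7*-2.0306 + 5 = -23.4284
grad_y = 2*3*0.5348 - 12 = -8.7912
Step 2: Gradient step.
x_raw = -2.0306 - 0.1*-23.4284 = 0.3122
y_raw = 0.5348 - 0.1*-8.7912 = 1.4139
Step 3: Project onto [-2, 3].
x_proj = clip(0.3122) = 0.3122
y_proj = clip(1.4139) = 1.4139
Step 4: Evaluate f.
f(0.3122, 1.4139) = -8.7259


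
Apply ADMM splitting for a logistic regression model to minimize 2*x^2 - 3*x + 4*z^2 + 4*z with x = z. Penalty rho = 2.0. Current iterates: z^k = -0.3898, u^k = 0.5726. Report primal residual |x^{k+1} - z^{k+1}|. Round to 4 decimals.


ADMM iteration with rho = 2.0, z^k = -0.3898, u^k = 0.5726
Step 1: x-update.
Minimize 2*x^2 - 3*x + (2.0/2)*(x + 0.3898 + 0.5726)^2
FOC: (2*2 + 2.0)*x = 3 + 2.0*(-0.3898 - 0.5726)
x^{k+1} = 0.1792
Step 2: z-update.
Minimize 4*z^2 + 4*z + (2.0/2)*(0.1792 - z + 0.5726)^2
FOC: (2*4 + 2.0)*z = -4 + 2.0*(0.1792 + 0.5726)
z^{k+1} = -0.2496
Step 3: u-update.
u^{k+1} = 0.5726 + 0.1792 + 0.2496 = 1.0014
Step 4: Primal residual = |0.1792 + 0.2496| = 0.4288


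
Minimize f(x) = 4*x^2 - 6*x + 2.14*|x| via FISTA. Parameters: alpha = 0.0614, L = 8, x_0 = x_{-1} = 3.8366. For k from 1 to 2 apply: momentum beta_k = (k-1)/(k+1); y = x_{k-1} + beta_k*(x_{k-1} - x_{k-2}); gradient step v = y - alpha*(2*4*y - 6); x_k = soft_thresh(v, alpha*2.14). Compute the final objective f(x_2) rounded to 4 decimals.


FISTA on f(x) = 4*x^2 - 6*x + 2.14*|x|
L = 8, alpha = 0.0614
Iteration 1: beta = 0.0, y = 3.8366 + 0.0*(3.8366 - 3.8366) = 3.8366
  grad(y) = 24.6928, v = y - alpha*grad = 2.3205
  prox(v) = soft_thresh(2.3205, 0.1314) = 2.1891
Iteration 2: beta = 0.3333, y = 2.1891 + 0.3333*(2.1891 - 3.8366) = 1.6399
  grad(y) = 7.1191, v = y - alpha*grad = 1.2028
  prox(v) = soft_thresh(1.2028, 0.1314) = 1.0714
f(x_2) = 4*1.0714^2 - 6*1.0714 + 2.14*|1.0714| = 0.4559


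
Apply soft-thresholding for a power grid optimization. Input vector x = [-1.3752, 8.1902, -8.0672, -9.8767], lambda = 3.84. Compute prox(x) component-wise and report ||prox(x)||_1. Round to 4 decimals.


Soft-thresholding with lambda = 3.84:
prox(-1.3752) = sign(-1.3752)*max(|-1.3752| - 3.84, 0) = 0.0
prox(8.1902) = sign(8.1902)*max(|8.1902| - 3.84, 0) = 4.3502
prox(-8.0672) = sign(-8.0672)*max(|-8.0672| - 3.84, 0) = -4.2272
prox(-9.8767) = sign(-9.8767)*max(|-9.8767| - 3.84, 0) = -6.0367
prox(x) = [0.0, 4.3502, -4.2272, -6.0367]
||prox(x)||_1 = 0.0 + 4.3502 + 4.2272 + 6.0367 = 14.6141


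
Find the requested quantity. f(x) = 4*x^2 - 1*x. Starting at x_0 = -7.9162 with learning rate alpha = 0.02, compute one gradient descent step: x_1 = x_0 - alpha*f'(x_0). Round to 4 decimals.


We compute the gradient at x_0 and apply the update.
f'(x) = 8*x - 1
f'(-7.9162) = 8*-7.9162 - 1 = -64.3296
x_1 = -7.9162 - 0.02*-64.3296 = -6.6296


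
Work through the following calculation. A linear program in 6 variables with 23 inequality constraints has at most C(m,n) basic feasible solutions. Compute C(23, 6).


Each vertex corresponds to some choice of n active constraints out of m, so the number of vertices is at most C(m, n) = m! / (n!(m-n)!).
m = 23, n = 6
Numerator: 23 * 22 * 21 * 20 * 19 * 18
Denominator: 6! = 720
C(23, 6) = 100947


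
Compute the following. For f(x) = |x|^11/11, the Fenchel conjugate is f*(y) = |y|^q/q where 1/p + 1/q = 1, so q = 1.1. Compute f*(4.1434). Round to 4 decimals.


The conjugate exponent q satisfies 1/p + 1/q = 1.
p = 11, so q = 11/(11 - 1) = 1.1
|y|^q = 4.1434^1.1 = 4.7763
f*(4.1434) = 4.7763 / 1.1 = 4.3421


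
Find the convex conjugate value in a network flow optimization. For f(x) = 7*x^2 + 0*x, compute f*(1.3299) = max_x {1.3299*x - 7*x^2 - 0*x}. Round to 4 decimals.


f*(y) = sup_x {y*x - a*x^2 - b*x} = sup_x {(y-b)*x - a*x^2}
FOC: (y - b) - 2a*x = 0 => x* = (y - b)/(2a)
x* = (1.3299 - 0)/(2*7) = 0.095
f*(1.3299) = (y-b)^2/(4a) = (1.3299 - 0)^2/(4*7)
= 1.7686/28 = 0.0632


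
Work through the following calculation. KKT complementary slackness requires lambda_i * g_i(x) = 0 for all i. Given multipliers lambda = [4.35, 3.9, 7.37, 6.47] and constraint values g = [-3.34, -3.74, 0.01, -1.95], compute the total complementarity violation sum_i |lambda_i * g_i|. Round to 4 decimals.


KKT complementary slackness check:
lambda_1 * g_1 = 4.35 * -3.34 = -14.529
lambda_2 * g_2 = 3.9 * -3.74 = -14.586
lambda_3 * g_3 = 7.37 * 0.01 = 0.0737
lambda_4 * g_4 = 6.47 * -1.95 = -12.6165
Total violation = 14.529 + 14.586 + 0.0737 + 12.6165 = 41.8052


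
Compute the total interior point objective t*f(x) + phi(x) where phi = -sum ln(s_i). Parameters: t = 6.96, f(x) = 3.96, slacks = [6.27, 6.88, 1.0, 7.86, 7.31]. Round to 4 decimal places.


Step 1: Compute log-barrier.
ln values: [1.8358, 1.9286, 0.0, 2.0618, 1.9892]
phi = -(1.8358 + 1.9286 + 0.0 + 2.0618 + 1.9892) = -7.8154
Step 2: Compute augmented objective.
t*f(x) = 6.96*3.96 = 27.5616
Total = 27.5616 - 7.8154 = 19.7462


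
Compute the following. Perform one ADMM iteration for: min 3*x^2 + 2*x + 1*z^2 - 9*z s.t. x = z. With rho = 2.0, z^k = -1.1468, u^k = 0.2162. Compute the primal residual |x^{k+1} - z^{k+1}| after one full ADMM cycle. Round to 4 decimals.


ADMM iteration with rho = 2.0, z^k = -1.1468, u^k = 0.2162
Step 1: x-update.
Minimize 3*x^2 + 2*x + (2.0/2)*(x + 1.1468 + 0.2162)^2
FOC: (2*3 + 2.0)*x = -2 + 2.0*(-1.1468 - 0.2162)
x^{k+1} = -0.5908
Step 2: z-update.
Minimize 1*z^2 - 9*z + (2.0/2)*(-0.5908 - z + 0.2162)^2
FOC: (2*1 + 2.0)*z = 9 + 2.0*(-0.5908 + 0.2162)
z^{k+1} = 2.0627
Step 3: u-update.
u^{k+1} = 0.2162 - 0.5908 - 2.0627 = -2.4373
Step 4: Primal residual = |-0.5908 - 2.0627| = 2.6535


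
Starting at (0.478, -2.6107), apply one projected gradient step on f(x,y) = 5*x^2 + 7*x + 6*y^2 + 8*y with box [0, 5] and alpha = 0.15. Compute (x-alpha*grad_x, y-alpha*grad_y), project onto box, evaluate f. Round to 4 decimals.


Step 1: Compute gradient at (0.478, -2.6107).
grad_x = 2*5*0.478 + 7 = 11.78
grad_y = 2*6*-2.6107 + 8 = -23.3284
Step 2: Gradient step.
x_raw = 0.478 - 0.15*11.78 = -1.289
y_raw = -2.6107 - 0.15*-23.3284 = 0.8886
Step 3: Project onto [0, 5].
x_proj = clip(-1.289) = 0.0
y_proj = clip(0.8886) = 0.8886
Step 4: Evaluate f.
f(0.0, 0.8886) = 11.8457


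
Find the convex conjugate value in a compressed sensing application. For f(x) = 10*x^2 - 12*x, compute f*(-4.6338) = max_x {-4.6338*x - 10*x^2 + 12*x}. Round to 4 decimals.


f*(y) = sup_x {y*x - a*x^2 - b*x} = sup_x {(y-b)*x - a*x^2}
FOC: (y - b) - 2a*x = 0 => x* = (y - b)/(2a)
x* = (-4.6338 + 12)/(2*10) = 0.3683
f*(-4.6338) = (y-b)^2/(4a) = (-4.6338 + 12)^2/(4*10)
= 54.2609/40 = 1.3565


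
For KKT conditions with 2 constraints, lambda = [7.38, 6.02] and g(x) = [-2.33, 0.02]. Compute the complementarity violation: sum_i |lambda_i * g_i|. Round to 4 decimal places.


KKT complementary slackness check:
lambda_1 * g_1 = 7.38 * -2.33 = -17.1954
lambda_2 * g_2 = 6.02 * 0.02 = 0.1204
Total violation = 17.1954 + 0.1204 = 17.3158


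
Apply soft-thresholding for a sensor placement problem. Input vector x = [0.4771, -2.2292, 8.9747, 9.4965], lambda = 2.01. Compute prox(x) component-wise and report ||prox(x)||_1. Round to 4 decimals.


Soft-thresholding with lambda = 2.01:
prox(0.4771) = sign(0.4771)*max(|0.4771| - 2.01, 0) = 0.0
prox(-2.2292) = sign(-2.2292)*max(|-2.2292| - 2.01, 0) = -0.2192
prox(8.9747) = sign(8.9747)*max(|8.9747| - 2.01, 0) = 6.9647
prox(9.4965) = sign(9.4965)*max(|9.4965| - 2.01, 0) = 7.4865
prox(x) = [0.0, -0.2192, 6.9647, 7.4865]
||prox(x)||_1 = 0.0 + 0.2192 + 6.9647 + 7.4865 = 14.6704


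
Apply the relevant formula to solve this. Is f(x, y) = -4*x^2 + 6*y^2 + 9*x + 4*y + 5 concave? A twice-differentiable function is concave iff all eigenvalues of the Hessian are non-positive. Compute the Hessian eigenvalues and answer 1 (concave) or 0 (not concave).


The Hessian of f(x,y) = -4*x^2 + 6*y^2 + 9*x + 4*y + 5 is:
H = [[-8, 0], [0, 12]]
Trace = -8 + 12 = 4
Determinant = -8*12 - (0)^2 = -96
Discriminant = (4)^2 - 4*-96 = 400.0
Eigenvalues: lambda_1 = -8.0, lambda_2 = 12.0
The function is not concave.

0


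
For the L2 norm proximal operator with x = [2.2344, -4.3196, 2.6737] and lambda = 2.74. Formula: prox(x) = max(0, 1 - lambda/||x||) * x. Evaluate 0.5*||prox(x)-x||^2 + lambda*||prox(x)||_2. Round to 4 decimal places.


Step 1: Compute ||x||.
||x|| = 5.5498
Step 2: Compute scaling factor.
scale = max(0, 1 - 2.74/5.5498) = 0.5063
Step 3: prox(x) = [1.1312, -2.187, 1.3537]
||prox(x)|| = 2.8098
Step 4: Proximal objective.
0.5*||prox-x||^2 = 3.7538
lambda*||prox|| = 7.6989
Total = 11.4526


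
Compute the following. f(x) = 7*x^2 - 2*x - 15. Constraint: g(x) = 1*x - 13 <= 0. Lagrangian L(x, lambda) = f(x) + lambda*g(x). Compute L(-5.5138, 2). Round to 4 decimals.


Step 1: Evaluate f(x).
f(-5.5138) = 7*(-5.5138)^2 - 2*(-5.5138) - 15 = 208.8415
Step 2: Evaluate g(x).
g(-5.5138) = 1*-5.5138 - 13 = -18.5138
Step 3: Compute Lagrangian.
L = 208.8415 + 2*-18.5138 = 171.8139
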